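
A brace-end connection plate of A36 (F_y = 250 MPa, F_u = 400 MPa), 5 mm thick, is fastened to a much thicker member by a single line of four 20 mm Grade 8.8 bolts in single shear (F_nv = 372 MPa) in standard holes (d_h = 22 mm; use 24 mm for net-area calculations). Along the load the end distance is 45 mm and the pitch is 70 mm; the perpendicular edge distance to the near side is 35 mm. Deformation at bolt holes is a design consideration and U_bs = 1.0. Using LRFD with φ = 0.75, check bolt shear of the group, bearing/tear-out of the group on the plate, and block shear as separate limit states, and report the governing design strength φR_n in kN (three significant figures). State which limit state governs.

Bolt shear: A_b = π·20²/4 = 314.2 mm²; R_n = 372 × 314.2 × 4 × 1 / 1000 = 467.5 kN → 0.75 × 467.5 = 351 kN.
Bearing: edge l_c = 34, r_n = 81.6 kN; interior l_c = 48, r_n = 96 kN; R_n = 81.6 + 3·96 = 369.6 kN → 277 kN.
Block shear: A_gv = 1275, A_nv = 855, A_nt = 115 mm²; R_n = min(0.6F_uA_nv, 0.6F_yA_gv) + U_bs·F_u·A_nt = 237.2 kN → 178 kN.
Block shear governs: 178 kN.

178 kN (block shear governs)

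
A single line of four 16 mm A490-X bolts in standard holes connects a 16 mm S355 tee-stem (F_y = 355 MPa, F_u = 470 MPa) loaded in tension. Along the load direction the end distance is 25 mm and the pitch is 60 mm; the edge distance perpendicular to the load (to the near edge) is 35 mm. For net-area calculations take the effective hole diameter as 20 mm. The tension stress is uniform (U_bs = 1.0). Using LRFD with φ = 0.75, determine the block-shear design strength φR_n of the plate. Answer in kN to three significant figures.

598 kN

Shear plane L_v = 25 + 3·60 = 205 mm; A_gv = 205 × 16 = 3280 mm².
A_nv = (205 − 3.5·20) × 16 = 2160 mm².
A_nt = (35 − 0.5·20) × 16 = 400 mm².
0.6 F_u A_nv = 609.1 kN; 0.6 F_y A_gv = 698.6 kN → shear rupture governs the shear term.
R_n = 609.1 + 1.0 × 470 × 400 / 1000 = 797.1 kN.
Design strength φR_n = 0.75 × 797.1 = 598 kN.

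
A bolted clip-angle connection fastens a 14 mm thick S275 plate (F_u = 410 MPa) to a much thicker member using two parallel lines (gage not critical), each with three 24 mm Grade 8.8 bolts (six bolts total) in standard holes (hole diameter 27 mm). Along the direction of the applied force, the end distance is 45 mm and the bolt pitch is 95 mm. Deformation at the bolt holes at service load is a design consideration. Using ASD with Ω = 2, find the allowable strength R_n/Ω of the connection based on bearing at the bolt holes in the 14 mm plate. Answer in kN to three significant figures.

Per bolt r_n = 1.2 l_c t F_u ≤ 2.4 d t F_u; upper limit = 2.4 × 24 × 14 × 410 / 1000 = 330.6 kN.
Edge bolt: l_c = 45 − 27/2 = 31.5 mm → 1.2 × 31.5 × 14 × 410 / 1000 = 217 → r_n = 217 kN.
Interior bolts: l_c = 95 − 27 = 68 mm → 1.2 × 68 × 14 × 410 / 1000 = 468.4 → r_n = 330.6 kN.
R_n = 2 × 217 + 4 × 330.6 = 1756 kN.
Allowable strength R_n/Ω = 1756 / 2 = 878 kN.

878 kN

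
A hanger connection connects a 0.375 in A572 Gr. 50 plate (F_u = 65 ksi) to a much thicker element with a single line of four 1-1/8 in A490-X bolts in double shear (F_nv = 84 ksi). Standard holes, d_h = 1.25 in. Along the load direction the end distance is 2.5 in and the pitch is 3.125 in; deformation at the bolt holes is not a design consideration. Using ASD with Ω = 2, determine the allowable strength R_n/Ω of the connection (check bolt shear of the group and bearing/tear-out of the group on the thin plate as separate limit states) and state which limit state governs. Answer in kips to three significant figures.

137 kips (bearing governs)

Bolt shear: A_b = π·1.125²/4 = 0.994 in²; R_n = 84 × 0.994 × 4 × 2 = 668 kips → 668 / 2 = 334 kips.
Bearing (1.5 l_c t F_u ≤ 3.0 d t F_u): upper limit = 3.0·1.125·0.375·65 = 82.27 kips.
  Edge l_c = 2.5 − 1.25/2 = 1.875 → r_n = 68.55 kips; interior l_c = 3.125 − 1.25 = 1.875 → r_n = 68.55 kips.
  R_n,bearing = 1·68.55 + 3·68.55 = 274.2 kips → 274.2 / 2 = 137 kips.
Bearing governs: 137 kips.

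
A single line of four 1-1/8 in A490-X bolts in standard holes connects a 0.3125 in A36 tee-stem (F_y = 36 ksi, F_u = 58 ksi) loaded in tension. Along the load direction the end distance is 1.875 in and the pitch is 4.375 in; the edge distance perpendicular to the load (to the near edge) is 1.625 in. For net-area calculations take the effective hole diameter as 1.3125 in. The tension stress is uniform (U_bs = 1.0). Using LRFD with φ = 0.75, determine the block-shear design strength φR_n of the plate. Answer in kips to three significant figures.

Shear plane L_v = 1.875 + 3·4.375 = 15 in; A_gv = 15 × 0.3125 = 4.688 in².
A_nv = (15 − 3.5·1.3125) × 0.3125 = 3.252 in².
A_nt = (1.625 − 0.5·1.3125) × 0.3125 = 0.3027 in².
0.6 F_u A_nv = 113.2 kips; 0.6 F_y A_gv = 101.2 kips → shear yielding governs the shear term.
R_n = 101.2 + 1.0 × 58 × 0.3027 = 118.8 kips.
Design strength φR_n = 0.75 × 118.8 = 89.1 kips.

89.1 kips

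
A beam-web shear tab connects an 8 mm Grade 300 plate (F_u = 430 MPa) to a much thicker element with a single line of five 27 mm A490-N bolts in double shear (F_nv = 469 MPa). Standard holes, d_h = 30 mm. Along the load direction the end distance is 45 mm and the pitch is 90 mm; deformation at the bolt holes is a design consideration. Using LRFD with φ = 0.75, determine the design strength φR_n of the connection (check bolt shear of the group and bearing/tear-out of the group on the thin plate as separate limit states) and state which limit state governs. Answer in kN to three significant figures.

Bolt shear: A_b = π·27²/4 = 572.6 mm²; R_n = 469 × 572.6 × 5 × 2 / 1000 = 2685 kN → 0.75 × 2685 = 2010 kN.
Bearing (1.2 l_c t F_u ≤ 2.4 d t F_u): upper limit = 2.4·27·8·430 / 1000 = 222.9 kN.
  Edge l_c = 45 − 30/2 = 30 → r_n = 123.8 kN; interior l_c = 90 − 30 = 60 → r_n = 222.9 kN.
  R_n,bearing = 1·123.8 + 4·222.9 = 1015 kN → 0.75 × 1015 = 762 kN.
Bearing governs: 762 kN.

762 kN (bearing governs)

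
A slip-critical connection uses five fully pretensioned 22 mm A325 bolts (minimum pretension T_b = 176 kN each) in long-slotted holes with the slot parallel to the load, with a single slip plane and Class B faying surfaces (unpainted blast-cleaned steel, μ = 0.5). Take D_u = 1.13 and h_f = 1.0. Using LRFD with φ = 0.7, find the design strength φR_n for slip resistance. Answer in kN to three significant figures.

R_n = μ · D_u · h_f · T_b · n_s · n_b = 0.5 × 1.13 × 1.0 × 176 × 1 × 5 = 497.2 kN.
Design strength φR_n = 0.7 × 497.2 = 348 kN.

348 kN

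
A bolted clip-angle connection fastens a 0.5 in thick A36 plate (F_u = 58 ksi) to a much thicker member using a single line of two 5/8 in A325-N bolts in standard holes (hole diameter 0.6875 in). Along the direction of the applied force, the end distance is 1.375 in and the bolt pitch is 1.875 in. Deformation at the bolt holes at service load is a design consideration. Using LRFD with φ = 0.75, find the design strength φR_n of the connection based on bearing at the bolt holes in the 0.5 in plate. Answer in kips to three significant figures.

Per bolt r_n = 1.2 l_c t F_u ≤ 2.4 d t F_u; upper limit = 2.4 × 0.625 × 0.5 × 58 = 43.5 kips.
Edge bolt: l_c = 1.375 − 0.6875/2 = 1.031 in → 1.2 × 1.031 × 0.5 × 58 = 35.89 → r_n = 35.89 kips.
Interior bolts: l_c = 1.875 − 0.6875 = 1.188 in → 1.2 × 1.188 × 0.5 × 58 = 41.33 → r_n = 41.33 kips.
R_n = 1 × 35.89 + 1 × 41.33 = 77.21 kips.
Design strength φR_n = 0.75 × 77.21 = 57.9 kips.

57.9 kips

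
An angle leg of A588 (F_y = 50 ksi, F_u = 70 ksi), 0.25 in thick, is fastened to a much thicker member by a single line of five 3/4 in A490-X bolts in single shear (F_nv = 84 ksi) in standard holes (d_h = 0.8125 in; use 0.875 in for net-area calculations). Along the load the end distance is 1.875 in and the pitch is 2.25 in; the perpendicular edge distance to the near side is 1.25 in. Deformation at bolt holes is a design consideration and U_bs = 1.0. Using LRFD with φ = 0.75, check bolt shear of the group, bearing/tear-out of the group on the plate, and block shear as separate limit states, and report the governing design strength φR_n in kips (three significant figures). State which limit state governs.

Bolt shear: A_b = π·0.75²/4 = 0.4418 in²; R_n = 84 × 0.4418 × 5 × 1 = 185.6 kips → 0.75 × 185.6 = 139 kips.
Bearing: edge l_c = 1.469, r_n = 30.84 kips; interior l_c = 1.438, r_n = 30.19 kips; R_n = 30.84 + 4·30.19 = 151.6 kips → 114 kips.
Block shear: A_gv = 2.719, A_nv = 1.734, A_nt = 0.2031 in²; R_n = min(0.6F_uA_nv, 0.6F_yA_gv) + U_bs·F_u·A_nt = 87.06 kips → 65.3 kips.
Block shear governs: 65.3 kips.

65.3 kips (block shear governs)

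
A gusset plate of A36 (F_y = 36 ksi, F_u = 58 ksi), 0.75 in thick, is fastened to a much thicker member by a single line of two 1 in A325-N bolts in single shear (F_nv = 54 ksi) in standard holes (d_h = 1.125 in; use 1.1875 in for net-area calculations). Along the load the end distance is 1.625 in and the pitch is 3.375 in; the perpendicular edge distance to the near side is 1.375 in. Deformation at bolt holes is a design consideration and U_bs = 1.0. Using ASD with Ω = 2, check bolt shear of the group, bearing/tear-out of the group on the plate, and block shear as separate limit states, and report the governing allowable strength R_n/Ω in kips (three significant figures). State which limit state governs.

Bolt shear: A_b = π·1²/4 = 0.7854 in²; R_n = 54 × 0.7854 × 2 × 1 = 84.82 kips → 84.82 / 2 = 42.4 kips.
Bearing: edge l_c = 1.062, r_n = 55.46 kips; interior l_c = 2.25, r_n = 104.4 kips; R_n = 55.46 + 1·104.4 = 159.9 kips → 79.9 kips.
Block shear: A_gv = 3.75, A_nv = 2.414, A_nt = 0.5859 in²; R_n = min(0.6F_uA_nv, 0.6F_yA_gv) + U_bs·F_u·A_nt = 115 kips → 57.5 kips.
Bolt shear governs: 42.4 kips.

42.4 kips (bolt shear governs)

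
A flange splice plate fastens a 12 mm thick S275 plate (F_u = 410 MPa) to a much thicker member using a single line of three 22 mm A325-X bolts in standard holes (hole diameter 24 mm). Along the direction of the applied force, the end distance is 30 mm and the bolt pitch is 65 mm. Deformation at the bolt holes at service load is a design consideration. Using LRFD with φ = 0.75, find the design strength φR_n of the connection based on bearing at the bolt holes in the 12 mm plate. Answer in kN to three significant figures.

443 kN

Per bolt r_n = 1.2 l_c t F_u ≤ 2.4 d t F_u; upper limit = 2.4 × 22 × 12 × 410 / 1000 = 259.8 kN.
Edge bolt: l_c = 30 − 24/2 = 18 mm → 1.2 × 18 × 12 × 410 / 1000 = 106.3 → r_n = 106.3 kN.
Interior bolts: l_c = 65 − 24 = 41 mm → 1.2 × 41 × 12 × 410 / 1000 = 242.1 → r_n = 242.1 kN.
R_n = 1 × 106.3 + 2 × 242.1 = 590.4 kN.
Design strength φR_n = 0.75 × 590.4 = 443 kN.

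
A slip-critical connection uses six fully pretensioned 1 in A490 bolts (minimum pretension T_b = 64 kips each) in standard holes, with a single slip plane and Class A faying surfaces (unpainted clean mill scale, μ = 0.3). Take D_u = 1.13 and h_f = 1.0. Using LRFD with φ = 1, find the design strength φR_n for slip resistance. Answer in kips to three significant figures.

130 kips

R_n = μ · D_u · h_f · T_b · n_s · n_b = 0.3 × 1.13 × 1.0 × 64 × 1 × 6 = 130.2 kips.
Design strength φR_n = 1 × 130.2 = 130 kips.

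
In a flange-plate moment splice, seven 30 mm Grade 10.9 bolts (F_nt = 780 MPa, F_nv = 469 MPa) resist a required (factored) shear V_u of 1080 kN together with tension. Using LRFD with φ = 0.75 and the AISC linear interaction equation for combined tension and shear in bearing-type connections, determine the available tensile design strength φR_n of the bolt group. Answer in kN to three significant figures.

A_b = π·30²/4 = 706.9 mm²; f_rv = 1080 × 1000 / (7 × 706.9) = 218.3 MPa.
F'_nt = 1.3 F_nt − (F_nt / φF_nv) f_rv = 1.3·780 − (780/(0.75·469))·218.3 = 530 MPa, capped at F_nt → F'_nt = 530 MPa.
R_n = F'_nt · A_b · n = 530 × 706.9 × 7 / 1000 = 2622 kN.
Design strength φR_n = 0.75 × 2622 = 1970 kN.

1970 kN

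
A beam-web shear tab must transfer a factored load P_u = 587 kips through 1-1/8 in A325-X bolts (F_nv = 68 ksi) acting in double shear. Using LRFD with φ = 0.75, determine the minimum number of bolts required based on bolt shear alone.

A_b = π·1.125²/4 = 0.994 in².
Per-bolt design strength φR_n = 0.75 × 68 × 0.994 × 2 = 101.4 kips.
n ≥ 587 / 101.4 = 5.79 → use 6 bolts.

6 bolts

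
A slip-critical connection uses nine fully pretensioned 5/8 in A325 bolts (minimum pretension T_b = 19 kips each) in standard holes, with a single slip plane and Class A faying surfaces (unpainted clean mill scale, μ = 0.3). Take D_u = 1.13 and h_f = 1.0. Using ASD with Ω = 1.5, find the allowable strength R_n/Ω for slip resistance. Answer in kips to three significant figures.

38.6 kips

R_n = μ · D_u · h_f · T_b · n_s · n_b = 0.3 × 1.13 × 1.0 × 19 × 1 × 9 = 57.97 kips.
Allowable strength R_n/Ω = 57.97 / 1.5 = 38.6 kips.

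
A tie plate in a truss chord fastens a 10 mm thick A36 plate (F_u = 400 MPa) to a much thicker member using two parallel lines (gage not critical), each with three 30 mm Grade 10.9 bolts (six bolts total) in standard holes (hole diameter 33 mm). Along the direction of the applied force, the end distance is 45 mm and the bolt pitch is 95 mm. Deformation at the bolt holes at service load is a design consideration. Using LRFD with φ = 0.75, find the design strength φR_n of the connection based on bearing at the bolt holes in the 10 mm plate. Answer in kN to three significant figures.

Per bolt r_n = 1.2 l_c t F_u ≤ 2.4 d t F_u; upper limit = 2.4 × 30 × 10 × 400 / 1000 = 288 kN.
Edge bolt: l_c = 45 − 33/2 = 28.5 mm → 1.2 × 28.5 × 10 × 400 / 1000 = 136.8 → r_n = 136.8 kN.
Interior bolts: l_c = 95 − 33 = 62 mm → 1.2 × 62 × 10 × 400 / 1000 = 297.6 → r_n = 288 kN.
R_n = 2 × 136.8 + 4 × 288 = 1426 kN.
Design strength φR_n = 0.75 × 1426 = 1070 kN.

1070 kN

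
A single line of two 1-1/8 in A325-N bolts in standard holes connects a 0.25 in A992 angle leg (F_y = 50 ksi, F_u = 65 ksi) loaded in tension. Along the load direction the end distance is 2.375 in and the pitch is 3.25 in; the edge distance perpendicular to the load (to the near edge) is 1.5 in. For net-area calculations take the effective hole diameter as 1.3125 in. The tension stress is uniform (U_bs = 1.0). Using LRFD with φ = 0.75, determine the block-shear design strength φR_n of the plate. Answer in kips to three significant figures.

37 kips

Shear plane L_v = 2.375 + 1·3.25 = 5.625 in; A_gv = 5.625 × 0.25 = 1.406 in².
A_nv = (5.625 − 1.5·1.3125) × 0.25 = 0.9141 in².
A_nt = (1.5 − 0.5·1.3125) × 0.25 = 0.2109 in².
0.6 F_u A_nv = 35.65 kips; 0.6 F_y A_gv = 42.19 kips → shear rupture governs the shear term.
R_n = 35.65 + 1.0 × 65 × 0.2109 = 49.36 kips.
Design strength φR_n = 0.75 × 49.36 = 37 kips.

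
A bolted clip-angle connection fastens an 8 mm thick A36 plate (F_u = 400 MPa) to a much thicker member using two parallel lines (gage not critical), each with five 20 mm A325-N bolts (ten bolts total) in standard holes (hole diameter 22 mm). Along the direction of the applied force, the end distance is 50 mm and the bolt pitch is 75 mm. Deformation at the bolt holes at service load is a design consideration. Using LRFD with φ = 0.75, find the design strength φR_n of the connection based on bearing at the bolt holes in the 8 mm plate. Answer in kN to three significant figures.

Per bolt r_n = 1.2 l_c t F_u ≤ 2.4 d t F_u; upper limit = 2.4 × 20 × 8 × 400 / 1000 = 153.6 kN.
Edge bolt: l_c = 50 − 22/2 = 39 mm → 1.2 × 39 × 8 × 400 / 1000 = 149.8 → r_n = 149.8 kN.
Interior bolts: l_c = 75 − 22 = 53 mm → 1.2 × 53 × 8 × 400 / 1000 = 203.5 → r_n = 153.6 kN.
R_n = 2 × 149.8 + 8 × 153.6 = 1528 kN.
Design strength φR_n = 0.75 × 1528 = 1150 kN.

1150 kN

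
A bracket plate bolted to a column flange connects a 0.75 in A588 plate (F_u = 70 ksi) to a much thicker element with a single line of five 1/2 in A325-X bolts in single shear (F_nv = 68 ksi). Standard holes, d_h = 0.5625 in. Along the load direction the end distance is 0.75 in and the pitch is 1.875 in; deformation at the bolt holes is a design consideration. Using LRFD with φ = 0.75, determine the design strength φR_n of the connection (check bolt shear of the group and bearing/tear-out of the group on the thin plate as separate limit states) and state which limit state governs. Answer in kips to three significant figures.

Bolt shear: A_b = π·0.5²/4 = 0.1963 in²; R_n = 68 × 0.1963 × 5 × 1 = 66.76 kips → 0.75 × 66.76 = 50.1 kips.
Bearing (1.2 l_c t F_u ≤ 2.4 d t F_u): upper limit = 2.4·0.5·0.75·70 = 63 kips.
  Edge l_c = 0.75 − 0.5625/2 = 0.4688 → r_n = 29.53 kips; interior l_c = 1.875 − 0.5625 = 1.312 → r_n = 63 kips.
  R_n,bearing = 1·29.53 + 4·63 = 281.5 kips → 0.75 × 281.5 = 211 kips.
Bolt shear governs: 50.1 kips.

50.1 kips (bolt shear governs)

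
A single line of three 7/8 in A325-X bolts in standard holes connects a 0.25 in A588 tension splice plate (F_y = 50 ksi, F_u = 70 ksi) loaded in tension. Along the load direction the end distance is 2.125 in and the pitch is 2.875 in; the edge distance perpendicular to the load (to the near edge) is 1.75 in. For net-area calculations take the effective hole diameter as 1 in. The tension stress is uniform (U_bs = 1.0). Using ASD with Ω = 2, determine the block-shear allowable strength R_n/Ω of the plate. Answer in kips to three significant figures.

39.2 kips

Shear plane L_v = 2.125 + 2·2.875 = 7.875 in; A_gv = 7.875 × 0.25 = 1.969 in².
A_nv = (7.875 − 2.5·1) × 0.25 = 1.344 in².
A_nt = (1.75 − 0.5·1) × 0.25 = 0.3125 in².
0.6 F_u A_nv = 56.44 kips; 0.6 F_y A_gv = 59.06 kips → shear rupture governs the shear term.
R_n = 56.44 + 1.0 × 70 × 0.3125 = 78.31 kips.
Allowable strength R_n/Ω = 78.31 / 2 = 39.2 kips.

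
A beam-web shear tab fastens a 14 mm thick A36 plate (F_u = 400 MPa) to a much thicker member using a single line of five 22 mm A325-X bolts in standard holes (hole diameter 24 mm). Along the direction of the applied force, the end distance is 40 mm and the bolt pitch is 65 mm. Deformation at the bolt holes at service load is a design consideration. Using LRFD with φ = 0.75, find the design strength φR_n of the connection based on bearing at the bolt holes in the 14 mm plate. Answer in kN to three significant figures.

968 kN

Per bolt r_n = 1.2 l_c t F_u ≤ 2.4 d t F_u; upper limit = 2.4 × 22 × 14 × 400 / 1000 = 295.7 kN.
Edge bolt: l_c = 40 − 24/2 = 28 mm → 1.2 × 28 × 14 × 400 / 1000 = 188.2 → r_n = 188.2 kN.
Interior bolts: l_c = 65 − 24 = 41 mm → 1.2 × 41 × 14 × 400 / 1000 = 275.5 → r_n = 275.5 kN.
R_n = 1 × 188.2 + 4 × 275.5 = 1290 kN.
Design strength φR_n = 0.75 × 1290 = 968 kN.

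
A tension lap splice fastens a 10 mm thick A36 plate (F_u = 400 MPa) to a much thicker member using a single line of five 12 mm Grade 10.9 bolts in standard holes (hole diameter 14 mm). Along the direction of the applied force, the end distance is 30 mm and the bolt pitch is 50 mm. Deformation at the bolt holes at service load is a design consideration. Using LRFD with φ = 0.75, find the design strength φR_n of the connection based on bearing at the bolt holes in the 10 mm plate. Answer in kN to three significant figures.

428 kN

Per bolt r_n = 1.2 l_c t F_u ≤ 2.4 d t F_u; upper limit = 2.4 × 12 × 10 × 400 / 1000 = 115.2 kN.
Edge bolt: l_c = 30 − 14/2 = 23 mm → 1.2 × 23 × 10 × 400 / 1000 = 110.4 → r_n = 110.4 kN.
Interior bolts: l_c = 50 − 14 = 36 mm → 1.2 × 36 × 10 × 400 / 1000 = 172.8 → r_n = 115.2 kN.
R_n = 1 × 110.4 + 4 × 115.2 = 571.2 kN.
Design strength φR_n = 0.75 × 571.2 = 428 kN.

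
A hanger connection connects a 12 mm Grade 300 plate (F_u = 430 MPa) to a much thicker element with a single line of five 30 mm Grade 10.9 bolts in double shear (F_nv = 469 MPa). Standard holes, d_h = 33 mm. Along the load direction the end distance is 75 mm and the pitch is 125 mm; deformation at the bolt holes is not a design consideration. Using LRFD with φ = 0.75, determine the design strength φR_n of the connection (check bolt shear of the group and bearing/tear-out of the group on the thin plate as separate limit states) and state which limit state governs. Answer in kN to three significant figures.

Bolt shear: A_b = π·30²/4 = 706.9 mm²; R_n = 469 × 706.9 × 5 × 2 / 1000 = 3315 kN → 0.75 × 3315 = 2490 kN.
Bearing (1.5 l_c t F_u ≤ 3.0 d t F_u): upper limit = 3.0·30·12·430 / 1000 = 464.4 kN.
  Edge l_c = 75 − 33/2 = 58.5 → r_n = 452.8 kN; interior l_c = 125 − 33 = 92 → r_n = 464.4 kN.
  R_n,bearing = 1·452.8 + 4·464.4 = 2310 kN → 0.75 × 2310 = 1730 kN.
Bearing governs: 1730 kN.

1730 kN (bearing governs)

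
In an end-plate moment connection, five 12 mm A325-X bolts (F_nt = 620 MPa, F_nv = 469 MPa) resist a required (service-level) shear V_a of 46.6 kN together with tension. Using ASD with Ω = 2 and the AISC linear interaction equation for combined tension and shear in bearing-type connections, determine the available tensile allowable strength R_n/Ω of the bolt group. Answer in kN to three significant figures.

166 kN

A_b = π·12²/4 = 113.1 mm²; f_rv = 46.6 × 1000 / (5 × 113.1) = 82.41 MPa.
F'_nt = 1.3 F_nt − (Ω F_nt / F_nv) f_rv = 1.3·620 − (2·620/469)·82.41 = 588.1 MPa, capped at F_nt → F'_nt = 588.1 MPa.
R_n = F'_nt · A_b · n = 588.1 × 113.1 × 5 / 1000 = 332.6 kN.
Allowable strength R_n/Ω = 332.6 / 2 = 166 kN.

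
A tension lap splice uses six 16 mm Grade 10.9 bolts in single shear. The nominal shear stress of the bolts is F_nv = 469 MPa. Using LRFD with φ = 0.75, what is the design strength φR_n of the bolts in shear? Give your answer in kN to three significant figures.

424 kN

A_b = π × 16² / 4 = 201.1 mm².
R_n = F_nv · A_b · n · n_s = 469 × 201.1 × 6 × 1 / 1000 = 565.8 kN.
Design strength φR_n = 0.75 × 565.8 = 424 kN.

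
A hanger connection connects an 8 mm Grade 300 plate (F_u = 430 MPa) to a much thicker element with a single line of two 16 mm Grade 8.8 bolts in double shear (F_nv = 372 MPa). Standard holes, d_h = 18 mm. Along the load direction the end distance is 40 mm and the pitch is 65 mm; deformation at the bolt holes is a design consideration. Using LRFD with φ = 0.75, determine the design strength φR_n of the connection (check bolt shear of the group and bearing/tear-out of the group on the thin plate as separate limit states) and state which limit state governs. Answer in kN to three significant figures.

Bolt shear: A_b = π·16²/4 = 201.1 mm²; R_n = 372 × 201.1 × 2 × 2 / 1000 = 299.2 kN → 0.75 × 299.2 = 224 kN.
Bearing (1.2 l_c t F_u ≤ 2.4 d t F_u): upper limit = 2.4·16·8·430 / 1000 = 132.1 kN.
  Edge l_c = 40 − 18/2 = 31 → r_n = 128 kN; interior l_c = 65 − 18 = 47 → r_n = 132.1 kN.
  R_n,bearing = 1·128 + 1·132.1 = 260.1 kN → 0.75 × 260.1 = 195 kN.
Bearing governs: 195 kN.

195 kN (bearing governs)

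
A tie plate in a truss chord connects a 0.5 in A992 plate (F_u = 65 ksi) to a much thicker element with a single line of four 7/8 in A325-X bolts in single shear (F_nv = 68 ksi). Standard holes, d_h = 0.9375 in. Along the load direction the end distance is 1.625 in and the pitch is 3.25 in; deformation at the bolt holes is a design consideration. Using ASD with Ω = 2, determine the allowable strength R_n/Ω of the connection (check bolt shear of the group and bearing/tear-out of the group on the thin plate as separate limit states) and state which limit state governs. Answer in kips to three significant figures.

Bolt shear: A_b = π·0.875²/4 = 0.6013 in²; R_n = 68 × 0.6013 × 4 × 1 = 163.6 kips → 163.6 / 2 = 81.8 kips.
Bearing (1.2 l_c t F_u ≤ 2.4 d t F_u): upper limit = 2.4·0.875·0.5·65 = 68.25 kips.
  Edge l_c = 1.625 − 0.9375/2 = 1.156 → r_n = 45.09 kips; interior l_c = 3.25 − 0.9375 = 2.312 → r_n = 68.25 kips.
  R_n,bearing = 1·45.09 + 3·68.25 = 249.8 kips → 249.8 / 2 = 125 kips.
Bolt shear governs: 81.8 kips.

81.8 kips (bolt shear governs)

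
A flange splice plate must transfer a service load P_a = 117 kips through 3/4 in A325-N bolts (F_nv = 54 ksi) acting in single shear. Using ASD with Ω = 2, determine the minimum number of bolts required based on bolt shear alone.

10 bolts

A_b = π·0.75²/4 = 0.4418 in².
Per-bolt allowable strength R_n/Ω = 54 × 0.4418 × 1 / 2 = 11.93 kips.
n ≥ 117 / 11.93 = 9.809 → use 10 bolts.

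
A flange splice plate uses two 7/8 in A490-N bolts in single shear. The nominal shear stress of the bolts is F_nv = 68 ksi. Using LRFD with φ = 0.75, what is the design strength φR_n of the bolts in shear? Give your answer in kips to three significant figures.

A_b = π × 0.875² / 4 = 0.6013 in².
R_n = F_nv · A_b · n · n_s = 68 × 0.6013 × 2 × 1 = 81.78 kips.
Design strength φR_n = 0.75 × 81.78 = 61.3 kips.

61.3 kips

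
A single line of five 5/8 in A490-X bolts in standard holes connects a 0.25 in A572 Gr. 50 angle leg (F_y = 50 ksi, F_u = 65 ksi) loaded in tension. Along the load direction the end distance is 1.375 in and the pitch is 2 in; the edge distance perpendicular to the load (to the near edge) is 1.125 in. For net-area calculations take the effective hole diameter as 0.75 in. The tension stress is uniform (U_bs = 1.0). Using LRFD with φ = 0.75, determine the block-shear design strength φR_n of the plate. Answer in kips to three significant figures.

Shear plane L_v = 1.375 + 4·2 = 9.375 in; A_gv = 9.375 × 0.25 = 2.344 in².
A_nv = (9.375 − 4.5·0.75) × 0.25 = 1.5 in².
A_nt = (1.125 − 0.5·0.75) × 0.25 = 0.1875 in².
0.6 F_u A_nv = 58.5 kips; 0.6 F_y A_gv = 70.31 kips → shear rupture governs the shear term.
R_n = 58.5 + 1.0 × 65 × 0.1875 = 70.69 kips.
Design strength φR_n = 0.75 × 70.69 = 53 kips.

53 kips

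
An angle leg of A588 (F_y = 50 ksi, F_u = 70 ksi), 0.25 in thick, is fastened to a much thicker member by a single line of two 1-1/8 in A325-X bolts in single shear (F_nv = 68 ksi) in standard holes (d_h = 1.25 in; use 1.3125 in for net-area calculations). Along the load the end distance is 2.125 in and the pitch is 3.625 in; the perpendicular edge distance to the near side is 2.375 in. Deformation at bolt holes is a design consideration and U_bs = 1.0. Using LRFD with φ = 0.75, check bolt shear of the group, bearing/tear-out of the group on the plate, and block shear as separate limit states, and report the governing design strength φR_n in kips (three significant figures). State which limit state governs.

52.3 kips (block shear governs)

Bolt shear: A_b = π·1.125²/4 = 0.994 in²; R_n = 68 × 0.994 × 2 × 1 = 135.2 kips → 0.75 × 135.2 = 101 kips.
Bearing: edge l_c = 1.5, r_n = 31.5 kips; interior l_c = 2.375, r_n = 47.25 kips; R_n = 31.5 + 1·47.25 = 78.75 kips → 59.1 kips.
Block shear: A_gv = 1.438, A_nv = 0.9453, A_nt = 0.4297 in²; R_n = min(0.6F_uA_nv, 0.6F_yA_gv) + U_bs·F_u·A_nt = 69.78 kips → 52.3 kips.
Block shear governs: 52.3 kips.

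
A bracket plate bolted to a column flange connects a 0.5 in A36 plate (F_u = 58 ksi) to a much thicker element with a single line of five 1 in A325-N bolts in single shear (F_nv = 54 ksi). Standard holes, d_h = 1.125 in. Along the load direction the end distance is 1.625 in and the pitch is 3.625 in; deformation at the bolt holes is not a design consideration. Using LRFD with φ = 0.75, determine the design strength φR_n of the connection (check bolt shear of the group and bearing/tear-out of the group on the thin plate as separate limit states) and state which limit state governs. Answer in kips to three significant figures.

Bolt shear: A_b = π·1²/4 = 0.7854 in²; R_n = 54 × 0.7854 × 5 × 1 = 212.1 kips → 0.75 × 212.1 = 159 kips.
Bearing (1.5 l_c t F_u ≤ 3.0 d t F_u): upper limit = 3.0·1·0.5·58 = 87 kips.
  Edge l_c = 1.625 − 1.125/2 = 1.062 → r_n = 46.22 kips; interior l_c = 3.625 − 1.125 = 2.5 → r_n = 87 kips.
  R_n,bearing = 1·46.22 + 4·87 = 394.2 kips → 0.75 × 394.2 = 296 kips.
Bolt shear governs: 159 kips.

159 kips (bolt shear governs)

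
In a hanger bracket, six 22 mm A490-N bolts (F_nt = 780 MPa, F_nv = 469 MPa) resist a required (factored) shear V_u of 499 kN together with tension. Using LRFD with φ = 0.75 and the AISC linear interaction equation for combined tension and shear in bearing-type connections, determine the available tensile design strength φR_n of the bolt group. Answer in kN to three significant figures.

A_b = π·22²/4 = 380.1 mm²; f_rv = 499 × 1000 / (6 × 380.1) = 218.8 MPa.
F'_nt = 1.3 F_nt − (F_nt / φF_nv) f_rv = 1.3·780 − (780/(0.75·469))·218.8 = 528.9 MPa, capped at F_nt → F'_nt = 528.9 MPa.
R_n = F'_nt · A_b · n = 528.9 × 380.1 × 6 / 1000 = 1206 kN.
Design strength φR_n = 0.75 × 1206 = 905 kN.

905 kN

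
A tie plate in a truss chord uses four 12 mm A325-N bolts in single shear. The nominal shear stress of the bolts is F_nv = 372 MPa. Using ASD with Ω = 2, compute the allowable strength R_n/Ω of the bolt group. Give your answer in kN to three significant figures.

84.1 kN

A_b = π × 12² / 4 = 113.1 mm².
R_n = F_nv · A_b · n · n_s = 372 × 113.1 × 4 × 1 / 1000 = 168.3 kN.
Allowable strength R_n/Ω = 168.3 / 2 = 84.1 kN.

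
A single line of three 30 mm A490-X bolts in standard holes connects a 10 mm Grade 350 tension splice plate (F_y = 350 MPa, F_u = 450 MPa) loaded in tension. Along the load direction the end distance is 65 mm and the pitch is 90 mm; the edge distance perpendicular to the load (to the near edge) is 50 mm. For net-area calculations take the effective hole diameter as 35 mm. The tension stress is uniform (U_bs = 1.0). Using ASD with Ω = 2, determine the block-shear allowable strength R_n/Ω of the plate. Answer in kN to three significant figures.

286 kN

Shear plane L_v = 65 + 2·90 = 245 mm; A_gv = 245 × 10 = 2450 mm².
A_nv = (245 − 2.5·35) × 10 = 1575 mm².
A_nt = (50 − 0.5·35) × 10 = 325 mm².
0.6 F_u A_nv = 425.2 kN; 0.6 F_y A_gv = 514.5 kN → shear rupture governs the shear term.
R_n = 425.2 + 1.0 × 450 × 325 / 1000 = 571.5 kN.
Allowable strength R_n/Ω = 571.5 / 2 = 286 kN.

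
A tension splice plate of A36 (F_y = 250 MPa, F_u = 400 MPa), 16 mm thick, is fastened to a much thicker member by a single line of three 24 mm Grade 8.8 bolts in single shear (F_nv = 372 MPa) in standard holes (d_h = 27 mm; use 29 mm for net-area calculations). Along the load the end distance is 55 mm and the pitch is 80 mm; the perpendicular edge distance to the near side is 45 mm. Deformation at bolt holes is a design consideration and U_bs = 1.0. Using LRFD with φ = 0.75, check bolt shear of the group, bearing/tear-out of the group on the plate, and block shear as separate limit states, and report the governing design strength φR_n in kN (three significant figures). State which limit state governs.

379 kN (bolt shear governs)

Bolt shear: A_b = π·24²/4 = 452.4 mm²; R_n = 372 × 452.4 × 3 × 1 / 1000 = 504.9 kN → 0.75 × 504.9 = 379 kN.
Bearing: edge l_c = 41.5, r_n = 318.7 kN; interior l_c = 53, r_n = 368.6 kN; R_n = 318.7 + 2·368.6 = 1056 kN → 792 kN.
Block shear: A_gv = 3440, A_nv = 2280, A_nt = 488 mm²; R_n = min(0.6F_uA_nv, 0.6F_yA_gv) + U_bs·F_u·A_nt = 711.2 kN → 533 kN.
Bolt shear governs: 379 kN.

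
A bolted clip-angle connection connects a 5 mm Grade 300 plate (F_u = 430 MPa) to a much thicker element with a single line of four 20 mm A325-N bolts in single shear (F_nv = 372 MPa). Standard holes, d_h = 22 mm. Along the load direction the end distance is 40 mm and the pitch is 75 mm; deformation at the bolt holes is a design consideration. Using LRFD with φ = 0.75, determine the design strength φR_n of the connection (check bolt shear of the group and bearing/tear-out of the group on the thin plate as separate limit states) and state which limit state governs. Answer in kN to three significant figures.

288 kN (bearing governs)

Bolt shear: A_b = π·20²/4 = 314.2 mm²; R_n = 372 × 314.2 × 4 × 1 / 1000 = 467.5 kN → 0.75 × 467.5 = 351 kN.
Bearing (1.2 l_c t F_u ≤ 2.4 d t F_u): upper limit = 2.4·20·5·430 / 1000 = 103.2 kN.
  Edge l_c = 40 − 22/2 = 29 → r_n = 74.82 kN; interior l_c = 75 − 22 = 53 → r_n = 103.2 kN.
  R_n,bearing = 1·74.82 + 3·103.2 = 384.4 kN → 0.75 × 384.4 = 288 kN.
Bearing governs: 288 kN.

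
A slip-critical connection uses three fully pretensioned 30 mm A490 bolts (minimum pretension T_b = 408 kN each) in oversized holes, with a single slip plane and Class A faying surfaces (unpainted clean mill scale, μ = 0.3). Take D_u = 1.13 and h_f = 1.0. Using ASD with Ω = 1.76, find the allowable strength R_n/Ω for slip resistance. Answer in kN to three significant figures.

236 kN

R_n = μ · D_u · h_f · T_b · n_s · n_b = 0.3 × 1.13 × 1.0 × 408 × 1 × 3 = 414.9 kN.
Allowable strength R_n/Ω = 414.9 / 1.76 = 236 kN.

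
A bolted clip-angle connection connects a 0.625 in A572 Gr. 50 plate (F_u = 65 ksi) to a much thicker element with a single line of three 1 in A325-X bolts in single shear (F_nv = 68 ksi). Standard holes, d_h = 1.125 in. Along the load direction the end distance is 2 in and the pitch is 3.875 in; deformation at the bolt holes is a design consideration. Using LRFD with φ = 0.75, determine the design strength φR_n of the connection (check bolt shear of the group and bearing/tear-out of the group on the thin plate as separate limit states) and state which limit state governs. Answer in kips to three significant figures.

120 kips (bolt shear governs)

Bolt shear: A_b = π·1²/4 = 0.7854 in²; R_n = 68 × 0.7854 × 3 × 1 = 160.2 kips → 0.75 × 160.2 = 120 kips.
Bearing (1.2 l_c t F_u ≤ 2.4 d t F_u): upper limit = 2.4·1·0.625·65 = 97.5 kips.
  Edge l_c = 2 − 1.125/2 = 1.438 → r_n = 70.08 kips; interior l_c = 3.875 − 1.125 = 2.75 → r_n = 97.5 kips.
  R_n,bearing = 1·70.08 + 2·97.5 = 265.1 kips → 0.75 × 265.1 = 199 kips.
Bolt shear governs: 120 kips.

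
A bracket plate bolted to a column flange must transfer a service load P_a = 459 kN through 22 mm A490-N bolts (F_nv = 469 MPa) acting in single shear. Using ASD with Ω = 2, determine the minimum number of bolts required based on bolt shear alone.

6 bolts

A_b = π·22²/4 = 380.1 mm².
Per-bolt allowable strength R_n/Ω = 469 × 380.1 × 1 / 1000 / 2 = 89.14 kN.
n ≥ 459 / 89.14 = 5.149 → use 6 bolts.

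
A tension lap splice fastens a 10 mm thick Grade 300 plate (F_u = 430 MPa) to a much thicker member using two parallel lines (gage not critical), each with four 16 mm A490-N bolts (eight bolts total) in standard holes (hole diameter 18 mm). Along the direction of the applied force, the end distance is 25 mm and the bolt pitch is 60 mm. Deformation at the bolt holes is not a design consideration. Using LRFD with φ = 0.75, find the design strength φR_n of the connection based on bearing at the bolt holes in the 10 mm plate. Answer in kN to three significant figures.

1080 kN

Per bolt r_n = 1.5 l_c t F_u ≤ 3.0 d t F_u; upper limit = 3.0 × 16 × 10 × 430 / 1000 = 206.4 kN.
Edge bolt: l_c = 25 − 18/2 = 16 mm → 1.5 × 16 × 10 × 430 / 1000 = 103.2 → r_n = 103.2 kN.
Interior bolts: l_c = 60 − 18 = 42 mm → 1.5 × 42 × 10 × 430 / 1000 = 270.9 → r_n = 206.4 kN.
R_n = 2 × 103.2 + 6 × 206.4 = 1445 kN.
Design strength φR_n = 0.75 × 1445 = 1080 kN.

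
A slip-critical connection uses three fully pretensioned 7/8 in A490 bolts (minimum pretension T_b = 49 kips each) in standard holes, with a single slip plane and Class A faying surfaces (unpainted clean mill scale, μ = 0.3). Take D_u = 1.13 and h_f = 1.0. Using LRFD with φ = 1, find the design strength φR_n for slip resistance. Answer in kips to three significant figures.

R_n = μ · D_u · h_f · T_b · n_s · n_b = 0.3 × 1.13 × 1.0 × 49 × 1 × 3 = 49.83 kips.
Design strength φR_n = 1 × 49.83 = 49.8 kips.

49.8 kips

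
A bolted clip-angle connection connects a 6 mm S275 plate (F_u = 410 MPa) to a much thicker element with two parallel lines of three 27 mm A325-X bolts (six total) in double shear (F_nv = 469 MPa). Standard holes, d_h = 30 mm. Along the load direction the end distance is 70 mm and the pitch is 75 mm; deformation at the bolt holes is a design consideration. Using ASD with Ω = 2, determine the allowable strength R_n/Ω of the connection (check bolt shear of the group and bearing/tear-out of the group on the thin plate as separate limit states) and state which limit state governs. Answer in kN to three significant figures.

425 kN (bearing governs)

Bolt shear: A_b = π·27²/4 = 572.6 mm²; R_n = 469 × 572.6 × 6 × 2 / 1000 = 3222 kN → 3222 / 2 = 1610 kN.
Bearing (1.2 l_c t F_u ≤ 2.4 d t F_u): upper limit = 2.4·27·6·410 / 1000 = 159.4 kN.
  Edge l_c = 70 − 30/2 = 55 → r_n = 159.4 kN; interior l_c = 75 − 30 = 45 → r_n = 132.8 kN.
  R_n,bearing = 2·159.4 + 4·132.8 = 850.2 kN → 850.2 / 2 = 425 kN.
Bearing governs: 425 kN.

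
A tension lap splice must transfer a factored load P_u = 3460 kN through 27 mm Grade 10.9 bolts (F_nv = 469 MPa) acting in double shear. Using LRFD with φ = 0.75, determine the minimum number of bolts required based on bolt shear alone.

9 bolts

A_b = π·27²/4 = 572.6 mm².
Per-bolt design strength φR_n = 0.75 × 469 × 572.6 × 2 / 1000 = 402.8 kN.
n ≥ 3460 / 402.8 = 8.59 → use 9 bolts.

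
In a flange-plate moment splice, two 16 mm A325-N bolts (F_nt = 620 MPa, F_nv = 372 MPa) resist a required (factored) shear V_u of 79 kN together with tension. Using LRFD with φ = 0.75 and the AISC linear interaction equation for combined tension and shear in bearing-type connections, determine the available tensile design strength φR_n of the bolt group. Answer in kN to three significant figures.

111 kN

A_b = π·16²/4 = 201.1 mm²; f_rv = 79 × 1000 / (2 × 201.1) = 196.5 MPa.
F'_nt = 1.3 F_nt − (F_nt / φF_nv) f_rv = 1.3·620 − (620/(0.75·372))·196.5 = 369.4 MPa, capped at F_nt → F'_nt = 369.4 MPa.
R_n = F'_nt · A_b · n = 369.4 × 201.1 × 2 / 1000 = 148.6 kN.
Design strength φR_n = 0.75 × 148.6 = 111 kN.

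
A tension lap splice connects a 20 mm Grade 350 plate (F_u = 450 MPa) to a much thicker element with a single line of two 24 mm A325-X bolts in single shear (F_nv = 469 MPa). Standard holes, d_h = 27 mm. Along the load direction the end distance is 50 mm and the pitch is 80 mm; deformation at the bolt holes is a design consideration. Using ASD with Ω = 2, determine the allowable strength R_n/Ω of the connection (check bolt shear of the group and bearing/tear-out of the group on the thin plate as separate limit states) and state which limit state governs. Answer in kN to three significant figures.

212 kN (bolt shear governs)

Bolt shear: A_b = π·24²/4 = 452.4 mm²; R_n = 469 × 452.4 × 2 × 1 / 1000 = 424.3 kN → 424.3 / 2 = 212 kN.
Bearing (1.2 l_c t F_u ≤ 2.4 d t F_u): upper limit = 2.4·24·20·450 / 1000 = 518.4 kN.
  Edge l_c = 50 − 27/2 = 36.5 → r_n = 394.2 kN; interior l_c = 80 − 27 = 53 → r_n = 518.4 kN.
  R_n,bearing = 1·394.2 + 1·518.4 = 912.6 kN → 912.6 / 2 = 456 kN.
Bolt shear governs: 212 kN.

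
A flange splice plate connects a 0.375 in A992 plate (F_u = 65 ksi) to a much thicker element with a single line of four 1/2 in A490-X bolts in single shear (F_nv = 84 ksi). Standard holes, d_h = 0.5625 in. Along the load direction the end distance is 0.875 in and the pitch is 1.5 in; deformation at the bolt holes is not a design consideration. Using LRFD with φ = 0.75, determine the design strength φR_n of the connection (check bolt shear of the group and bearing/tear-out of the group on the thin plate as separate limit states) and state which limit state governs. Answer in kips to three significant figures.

Bolt shear: A_b = π·0.5²/4 = 0.1963 in²; R_n = 84 × 0.1963 × 4 × 1 = 65.97 kips → 0.75 × 65.97 = 49.5 kips.
Bearing (1.5 l_c t F_u ≤ 3.0 d t F_u): upper limit = 3.0·0.5·0.375·65 = 36.56 kips.
  Edge l_c = 0.875 − 0.5625/2 = 0.5938 → r_n = 21.71 kips; interior l_c = 1.5 − 0.5625 = 0.9375 → r_n = 34.28 kips.
  R_n,bearing = 1·21.71 + 3·34.28 = 124.5 kips → 0.75 × 124.5 = 93.4 kips.
Bolt shear governs: 49.5 kips.

49.5 kips (bolt shear governs)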